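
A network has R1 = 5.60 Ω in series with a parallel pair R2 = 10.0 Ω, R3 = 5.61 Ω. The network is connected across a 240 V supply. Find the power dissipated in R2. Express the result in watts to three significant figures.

First combine the parallel branches into one equivalent R_p, then R1 + R_p is a series pair.
R_p = (10.0×5.61)/(10.0+5.61) = 3.594 Ω
R_total = 5.60 + 3.594 = 9.194 Ω
I = V / R_total = 240 / 9.194 = 26.10 A
Voltage across the parallel pair: V_p = I × R_p = 26.10 × 3.594 = 93.82 V
R2 sees V_p directly, so P = V_p² / R2.
P_R2 = (93.82)² / 10.0 = 880.1 W

880 W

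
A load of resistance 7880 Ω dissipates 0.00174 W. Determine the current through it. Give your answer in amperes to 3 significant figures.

The two known quantities fix the third via I = √(P / R).
I = √(0.00174 / 7880) = 0.0004699 A

0.000470 A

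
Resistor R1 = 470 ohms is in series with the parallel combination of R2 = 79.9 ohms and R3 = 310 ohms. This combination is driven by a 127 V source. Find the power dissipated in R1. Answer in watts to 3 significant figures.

Reduce the parallel pair to R_p first; the network is then a simple series string.
R_p = (79.9×310)/(79.9+310) = 63.53 Ω
R_total = 470 + 63.53 = 533.5 Ω
I = V / R_total = 127 / 533.5 = 0.2380 A
The full supply current passes through R1: P = I²R.
P_R1 = (0.2380)² × 470 = 26.63 W

26.6 W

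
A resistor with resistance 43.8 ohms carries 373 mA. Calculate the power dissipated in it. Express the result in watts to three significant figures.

6.09 W

With I and R stated, P = I²R applies in one step.
P = (0.3730 A)² × 43.8 Ω = 6.094 W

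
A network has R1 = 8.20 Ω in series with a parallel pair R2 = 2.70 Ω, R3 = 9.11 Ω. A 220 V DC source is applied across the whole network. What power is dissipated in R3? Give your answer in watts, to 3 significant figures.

218 W

Replace R2 and R3 with their parallel equivalent so the circuit becomes R1 in series with R_p.
R_p = (2.70×9.11)/(2.70+9.11) = 2.083 Ω
R_total = 8.20 + 2.083 = 10.28 Ω
I = V / R_total = 220 / 10.28 = 21.40 A
Voltage across the parallel pair: V_p = I × R_p = 21.40 × 2.083 = 44.56 V
R3 is across V_p, so use P = V²/R for that branch.
P_R3 = (44.56)² / 9.11 = 218.0 W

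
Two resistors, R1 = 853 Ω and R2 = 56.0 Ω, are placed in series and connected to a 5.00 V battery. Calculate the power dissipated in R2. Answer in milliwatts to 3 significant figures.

Since the resistors are in series they all carry the loop current I = V/R_total; the power in any one is I²R.
R_total = 853 + 56.0 = 909.0 Ω
I = V / R_total = 5.00 / 909.0 = 0.005501 A
P_R2 = I² × R2 = (0.005501)² × 56.0 = 0.001694 W

1.69 mW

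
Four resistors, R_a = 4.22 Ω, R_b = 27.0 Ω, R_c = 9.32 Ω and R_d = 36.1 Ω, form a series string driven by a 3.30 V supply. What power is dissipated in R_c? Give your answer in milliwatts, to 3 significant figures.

17.3 mW

Every series element carries the same I. Get I from the total resistance, then P = I² × R_c.
R_total = 4.22 + 27.0 + 9.32 + 36.1 = 76.64 Ω
I = V / R_total = 3.30 / 76.64 = 0.04306 A
P_R_c = I² × R_c = (0.04306)² × 9.32 = 0.01728 W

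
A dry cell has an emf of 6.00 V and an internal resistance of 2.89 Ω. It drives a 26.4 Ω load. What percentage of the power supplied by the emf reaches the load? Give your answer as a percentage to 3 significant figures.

90.1 %

Both r and R carry the same current, so the power split is just the resistance split: η = R/(R+r).
η = R / (R + r) = 26.4 / (26.4 + 2.89) = 0.9013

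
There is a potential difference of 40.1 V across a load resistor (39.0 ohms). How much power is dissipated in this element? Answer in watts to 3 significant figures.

We know the drop across the element and its resistance — P = V²/R, one step.
P = (40.1 V)² / 39.0 Ω = 41.23 W

41.2 W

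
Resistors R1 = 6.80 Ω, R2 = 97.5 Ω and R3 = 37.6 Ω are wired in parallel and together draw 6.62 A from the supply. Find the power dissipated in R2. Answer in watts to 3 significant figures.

13.3 W

We need the common branch voltage; get it from I_total × R_eq, then P = V²/R for the branch.
1/R_eq = 1/6.80 + 1/97.5 + 1/37.6 ⇒ R_eq = 5.437 Ω
V = I_total × R_eq = 6.620 × 5.437 = 36.00 V
P_R2 = V² / R2 = (36.00)² / 97.5 = 13.29 W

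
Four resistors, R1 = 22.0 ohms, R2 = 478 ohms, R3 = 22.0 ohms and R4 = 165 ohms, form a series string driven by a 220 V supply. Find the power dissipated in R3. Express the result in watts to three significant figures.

2.26 W

In a series string the same current flows through every resistor — find that current, then P = I²R for the one we want.
R_total = 22.0 + 478 + 22.0 + 165 = 687.0 Ω
I = V / R_total = 220 / 687.0 = 0.3202 A
P_R3 = I² × R3 = (0.3202)² × 22.0 = 2.256 W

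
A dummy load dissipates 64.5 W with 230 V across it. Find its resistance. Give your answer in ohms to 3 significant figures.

Rearranging the power relation for the two known quantities gives R = V² / P.
R = (230)² / 64.5 = 820.2 Ω

820 Ω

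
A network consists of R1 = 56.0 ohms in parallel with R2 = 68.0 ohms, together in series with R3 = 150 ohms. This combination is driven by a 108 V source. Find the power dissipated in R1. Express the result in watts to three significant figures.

6.02 W

First find R_p for the parallel pair, then treat R_p + R3 as a series loop.
R_p = (56.0×68.0)/(56.0+68.0) = 30.71 Ω
R_total = R_p + 150 = 30.71 + 150 = 180.7 Ω
I = V / R_total = 108 / 180.7 = 0.5976 A
Voltage across the parallel pair: V_p = I × R_p = 0.5976 × 30.71 = 18.35 V
R1 sits across V_p; its power is V_p²/R.
P_R1 = (18.35)² / 56.0 = 6.015 W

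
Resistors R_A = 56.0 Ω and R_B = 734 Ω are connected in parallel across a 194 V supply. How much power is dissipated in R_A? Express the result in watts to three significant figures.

R_A sits directly across the source, so P = V²/R with V = 194 V.
P_R_A = V² / R_A = (194)² / 56.0 Ω = 672.1 W

672 W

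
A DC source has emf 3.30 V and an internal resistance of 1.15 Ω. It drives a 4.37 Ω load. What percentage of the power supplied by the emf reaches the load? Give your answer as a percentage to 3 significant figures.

Both r and R carry the same current, so the power split is just the resistance split: η = R/(R+r).
η = R / (R + r) = 4.37 / (4.37 + 1.15) = 0.7917

79.2 %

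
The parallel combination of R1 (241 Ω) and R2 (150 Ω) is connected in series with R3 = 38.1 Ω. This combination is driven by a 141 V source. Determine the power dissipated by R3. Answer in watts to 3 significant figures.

Combine R1 and R2 into their parallel equivalent first, reducing the network to two series resistors.
R_p = (241×150)/(241+150) = 92.46 Ω
R_total = R_p + 38.1 = 92.46 + 38.1 = 130.6 Ω
I = V / R_total = 141 / 130.6 = 1.080 A
R3 carries the full series current, so P = I²R.
P_R3 = (1.080)² × 38.1 = 44.44 W

44.4 W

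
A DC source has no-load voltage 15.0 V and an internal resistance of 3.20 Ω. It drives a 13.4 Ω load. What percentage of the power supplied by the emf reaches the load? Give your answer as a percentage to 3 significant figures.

80.7 %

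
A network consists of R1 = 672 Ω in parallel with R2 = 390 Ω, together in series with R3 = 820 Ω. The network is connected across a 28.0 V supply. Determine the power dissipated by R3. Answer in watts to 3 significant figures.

Combine R1 and R2 into their parallel equivalent first, reducing the network to two series resistors.
R_p = (672×390)/(672+390) = 246.8 Ω
R_total = R_p + 820 = 246.8 + 820 = 1067 Ω
I = V / R_total = 28.0 / 1067 = 0.02625 A
R3 is the series element, so its power is I²R.
P_R3 = (0.02625)² × 820 = 0.5649 W

0.565 W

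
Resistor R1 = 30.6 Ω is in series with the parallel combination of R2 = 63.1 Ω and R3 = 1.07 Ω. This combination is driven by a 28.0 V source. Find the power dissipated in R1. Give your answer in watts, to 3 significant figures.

23.9 W

Collapse R2‖R3 to a single equivalent, reducing the network to two series elements.
R_p = (63.1×1.07)/(63.1+1.07) = 1.052 Ω
R_total = 30.6 + 1.052 = 31.65 Ω
I = V / R_total = 28.0 / 31.65 = 0.8846 A
R1 is in the main series path, so its power is I²R1.
P_R1 = (0.8846)² × 30.6 = 23.95 W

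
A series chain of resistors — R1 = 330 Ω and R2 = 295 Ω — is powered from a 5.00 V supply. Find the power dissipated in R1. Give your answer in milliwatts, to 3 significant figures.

The current is common to all series resistors; compute it, then apply P = I²R for the target.
R_total = 330 + 295 = 625.0 Ω
I = V / R_total = 5.00 / 625.0 = 0.008000 A
P_R1 = I² × R1 = (0.008000)² × 330 = 0.02112 W

21.1 mW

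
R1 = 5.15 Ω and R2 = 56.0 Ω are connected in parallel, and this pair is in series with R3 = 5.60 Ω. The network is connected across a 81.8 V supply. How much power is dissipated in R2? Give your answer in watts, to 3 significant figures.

25.0 W

First find R_p for the parallel pair, then treat R_p + R3 as a series loop.
R_p = (5.15×56.0)/(5.15+56.0) = 4.716 Ω
R_total = R_p + 5.60 = 4.716 + 5.60 = 10.32 Ω
I = V / R_total = 81.8 / 10.32 = 7.929 A
Voltage across the parallel pair: V_p = I × R_p = 7.929 × 4.716 = 37.40 V
Use P = V²/R for R2 with V = V_p.
P_R2 = (37.40)² / 56.0 = 24.97 W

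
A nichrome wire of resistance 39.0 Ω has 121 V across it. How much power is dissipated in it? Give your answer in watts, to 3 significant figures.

375 W

We know the drop across the element and its resistance — P = V²/R, one step.
P = (121 V)² / 39.0 Ω = 375.4 W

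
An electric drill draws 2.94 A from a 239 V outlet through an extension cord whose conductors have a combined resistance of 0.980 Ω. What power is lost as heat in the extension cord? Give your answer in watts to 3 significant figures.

The extension cord and load are in series, so the same current flows in both; the loss is I²R_line.
The extension cord carries the full 2.94 A.
P_line = I² R_line = (2.940)² × 0.980 = 8.471 W

8.47 W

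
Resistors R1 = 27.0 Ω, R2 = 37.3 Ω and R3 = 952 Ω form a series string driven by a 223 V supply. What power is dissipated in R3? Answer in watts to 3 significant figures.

Every series element carries the same I. Get I from the total resistance, then P = I² × R3.
R_total = 27.0 + 37.3 + 952 = 1016 Ω
I = V / R_total = 223 / 1016 = 0.2194 A
P_R3 = I² × R3 = (0.2194)² × 952 = 45.84 W

45.8 W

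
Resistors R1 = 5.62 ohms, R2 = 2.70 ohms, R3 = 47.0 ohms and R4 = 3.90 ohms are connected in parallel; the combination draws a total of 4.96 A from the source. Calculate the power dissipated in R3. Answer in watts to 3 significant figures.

Parallel branches share V, not I — compute V via R_eq, then use V²/R for the target branch.
1/R_eq = 1/5.62 + 1/2.70 + 1/47.0 + 1/3.90 ⇒ R_eq = 1.211 Ω
V = I_total × R_eq = 4.960 × 1.211 = 6.005 V
P_R3 = V² / R3 = (6.005)² / 47.0 = 0.7672 W

0.767 W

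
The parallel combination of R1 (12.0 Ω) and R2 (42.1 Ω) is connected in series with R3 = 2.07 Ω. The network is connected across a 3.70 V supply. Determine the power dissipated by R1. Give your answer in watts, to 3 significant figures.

0.764 W

Combine R1 and R2 into their parallel equivalent first, reducing the network to two series resistors.
R_p = (12.0×42.1)/(12.0+42.1) = 9.338 Ω
R_total = R_p + 2.07 = 9.338 + 2.07 = 11.41 Ω
I = V / R_total = 3.70 / 11.41 = 0.3243 A
Voltage across the parallel pair: V_p = I × R_p = 0.3243 × 9.338 = 3.029 V
R1 has V_p across it, so P = V_p²/R1.
P_R1 = (3.029)² / 12.0 = 0.7644 W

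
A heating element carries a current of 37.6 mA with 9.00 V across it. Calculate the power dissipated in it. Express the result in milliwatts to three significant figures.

With V and I both given, power follows immediately from P = V I.
P = 9.00 V × 0.03760 A = 0.3384 W

338 mW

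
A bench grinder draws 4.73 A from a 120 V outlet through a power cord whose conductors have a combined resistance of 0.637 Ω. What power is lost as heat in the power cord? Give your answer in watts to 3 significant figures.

14.3 W

The power cord is a series resistance carrying the load current; its dissipation is I²R_line.
The power cord carries the full 4.73 A.
P_line = I² R_line = (4.730)² × 0.637 = 14.25 W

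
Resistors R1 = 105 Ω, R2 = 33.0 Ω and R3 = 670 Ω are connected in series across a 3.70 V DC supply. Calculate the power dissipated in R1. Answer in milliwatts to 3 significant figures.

Series elements share the same current, so find I first, then use P = I²R.
R_total = 105 + 33.0 + 670 = 808.0 Ω
I = V / R_total = 3.70 / 808.0 = 0.004579 A
P_R1 = I² × R1 = (0.004579)² × 105 = 0.002202 W

2.20 mW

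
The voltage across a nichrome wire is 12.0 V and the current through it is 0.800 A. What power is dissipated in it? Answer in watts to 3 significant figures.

9.60 W

Both the voltage across and the current through the element are known, so P = V I applies directly.
P = 12.0 V × 0.8000 A = 9.600 W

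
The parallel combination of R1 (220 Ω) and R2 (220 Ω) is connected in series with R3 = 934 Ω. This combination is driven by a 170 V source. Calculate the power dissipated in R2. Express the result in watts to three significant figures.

1.46 W

First find R_p for the parallel pair, then treat R_p + R3 as a series loop.
R_p = (220×220)/(220+220) = 110.0 Ω
R_total = R_p + 934 = 110.0 + 934 = 1044 Ω
I = V / R_total = 170 / 1044 = 0.1628 A
Voltage across the parallel pair: V_p = I × R_p = 0.1628 × 110.0 = 17.91 V
R2 has V_p across it, so P = V_p²/R2.
P_R2 = (17.91)² / 220 = 1.458 W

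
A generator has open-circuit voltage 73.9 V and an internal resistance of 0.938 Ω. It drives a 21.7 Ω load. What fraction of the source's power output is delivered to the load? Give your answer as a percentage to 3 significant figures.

Efficiency is P_load / P_total. With a series r and R sharing the same I, P = I²R for each, so η = R/(R+r).
η = R / (R + r) = 21.7 / (21.7 + 0.938) = 0.9586

95.9 %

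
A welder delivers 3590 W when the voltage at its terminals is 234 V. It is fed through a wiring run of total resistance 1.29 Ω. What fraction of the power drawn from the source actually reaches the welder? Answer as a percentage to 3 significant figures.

92.2 %

I = P / V = 3590 / 234 = 15.34 A through the wiring run.
P_line = I² R_line = (15.34)² × 1.29 = 303.6 W
P_source = P_load + P_line = 3590 + 303.6 = 3894 W
η = P_load / P_source = 3590 / 3894 = 0.9220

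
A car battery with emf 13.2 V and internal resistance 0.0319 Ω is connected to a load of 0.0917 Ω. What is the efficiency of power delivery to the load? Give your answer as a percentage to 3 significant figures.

74.2 %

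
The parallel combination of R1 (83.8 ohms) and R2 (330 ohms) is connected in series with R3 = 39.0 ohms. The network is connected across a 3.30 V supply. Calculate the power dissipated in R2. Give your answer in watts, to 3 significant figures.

First find R_p for the parallel pair, then treat R_p + R3 as a series loop.
R_p = (83.8×330)/(83.8+330) = 66.83 Ω
R_total = R_p + 39.0 = 66.83 + 39.0 = 105.8 Ω
I = V / R_total = 3.30 / 105.8 = 0.03118 A
Voltage across the parallel pair: V_p = I × R_p = 0.03118 × 66.83 = 2.084 V
Use P = V²/R for R2 with V = V_p.
P_R2 = (2.084)² / 330 = 0.01316 W

0.0132 W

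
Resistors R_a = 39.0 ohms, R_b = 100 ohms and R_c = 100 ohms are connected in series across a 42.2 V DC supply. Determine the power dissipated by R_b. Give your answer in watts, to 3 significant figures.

In a series string the same current flows through every resistor — find that current, then P = I²R for the one we want.
R_total = 39.0 + 100 + 100 = 239.0 Ω
I = V / R_total = 42.2 / 239.0 = 0.1766 A
P_R_b = I² × R_b = (0.1766)² × 100 = 3.118 W

3.12 W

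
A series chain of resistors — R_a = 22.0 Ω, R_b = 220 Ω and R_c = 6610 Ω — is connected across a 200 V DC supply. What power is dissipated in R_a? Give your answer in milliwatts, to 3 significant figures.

18.7 mW

Series elements share the same current, so find I first, then use P = I²R.
R_total = 22.0 + 220 + 6610 = 6852 Ω
I = V / R_total = 200 / 6852 = 0.02919 A
P_R_a = I² × R_a = (0.02919)² × 22.0 = 0.01874 W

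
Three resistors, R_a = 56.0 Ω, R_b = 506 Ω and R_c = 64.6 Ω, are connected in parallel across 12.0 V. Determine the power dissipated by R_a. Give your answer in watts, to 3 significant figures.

2.57 W

Parallel branches share the same voltage; P = V²/R gives the branch power in one step.
P_R_a = V² / R_a = (12.0)² / 56.0 Ω = 2.571 W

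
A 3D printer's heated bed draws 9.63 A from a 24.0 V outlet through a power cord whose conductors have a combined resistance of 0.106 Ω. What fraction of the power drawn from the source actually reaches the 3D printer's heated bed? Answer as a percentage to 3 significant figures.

The power cord carries the full 9.63 A.
P_line = I² R_line = (9.630)² × 0.106 = 9.830 W
P_source = V I = 24.0 × 9.630 = 231.1 W; P_load = 221.3 W
η = P_load / P_source = 221.3 / 231.1 = 0.9575

95.7 %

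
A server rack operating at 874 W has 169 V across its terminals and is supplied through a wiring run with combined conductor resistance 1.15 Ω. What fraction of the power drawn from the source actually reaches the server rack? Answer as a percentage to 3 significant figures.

96.6 %

I = P / V = 874 / 169 = 5.172 A through the wiring run.
P_line = I² R_line = (5.172)² × 1.15 = 30.76 W
P_source = P_load + P_line = 874.0 + 30.76 = 904.8 W
η = P_load / P_source = 874.0 / 904.8 = 0.9660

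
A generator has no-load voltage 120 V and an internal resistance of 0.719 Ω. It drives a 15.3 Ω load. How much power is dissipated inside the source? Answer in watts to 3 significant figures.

40.3 W

r is in series with the load, so it carries the full circuit current — the loss in it is I²r.
I = ε / (r + R) = 120 / (0.719 + 15.3) = 7.491 A
P_int = I² r = (7.491)² × 0.719 = 40.35 W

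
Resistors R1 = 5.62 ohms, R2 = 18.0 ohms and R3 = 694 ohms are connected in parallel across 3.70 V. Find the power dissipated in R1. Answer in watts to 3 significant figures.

Each parallel branch sees the full supply voltage, so P = V²/R applies directly to the target branch.
P_R1 = V² / R1 = (3.70)² / 5.62 Ω = 2.436 W

2.44 W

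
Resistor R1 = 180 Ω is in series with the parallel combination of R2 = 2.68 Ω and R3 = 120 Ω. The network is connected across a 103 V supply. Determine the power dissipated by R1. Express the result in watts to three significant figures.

57.3 W

Reduce the parallel pair to R_p first; the network is then a simple series string.
R_p = (2.68×120)/(2.68+120) = 2.621 Ω
R_total = 180 + 2.621 = 182.6 Ω
I = V / R_total = 103 / 182.6 = 0.5640 A
All the current flows through R1; use P = I²R.
P_R1 = (0.5640)² × 180 = 57.26 W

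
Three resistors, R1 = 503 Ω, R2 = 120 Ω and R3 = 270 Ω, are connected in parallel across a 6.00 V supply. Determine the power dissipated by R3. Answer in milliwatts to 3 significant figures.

Parallel branches share the same voltage; P = V²/R gives the branch power in one step.
P_R3 = V² / R3 = (6.00)² / 270 Ω = 0.1333 W

133 mW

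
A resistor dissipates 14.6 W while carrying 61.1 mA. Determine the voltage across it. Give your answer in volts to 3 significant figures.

From P = V I = I²R = V²/R, with the two given quantities we get V = P / I.
V = 14.6 / 0.06110 = 239.0 V

239 V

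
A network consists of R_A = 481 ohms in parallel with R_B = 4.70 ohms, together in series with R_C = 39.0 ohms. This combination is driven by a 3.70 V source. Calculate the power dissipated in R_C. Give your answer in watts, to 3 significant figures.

0.280 W

First find R_p for the parallel pair, then treat R_p + R_C as a series loop.
R_p = (481×4.70)/(481+4.70) = 4.655 Ω
R_total = R_p + 39.0 = 4.655 + 39.0 = 43.65 Ω
I = V / R_total = 3.70 / 43.65 = 0.08476 A
All the supply current flows through R_C; use P = I²R_C.
P_R_C = (0.08476)² × 39.0 = 0.2802 W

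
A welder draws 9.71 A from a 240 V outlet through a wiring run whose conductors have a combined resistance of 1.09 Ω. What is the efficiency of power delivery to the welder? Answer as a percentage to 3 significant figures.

95.6 %

The wiring run carries the full 9.71 A.
P_line = I² R_line = (9.710)² × 1.09 = 102.8 W
P_source = V I = 240 × 9.710 = 2330 W; P_load = 2228 W
η = P_load / P_source = 2228 / 2330 = 0.9559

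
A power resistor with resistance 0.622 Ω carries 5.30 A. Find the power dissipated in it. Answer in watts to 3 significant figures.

17.5 W

Knowing I and R, the power is just I²R — no need to find V first.
P = (5.300 A)² × 0.622 Ω = 17.47 W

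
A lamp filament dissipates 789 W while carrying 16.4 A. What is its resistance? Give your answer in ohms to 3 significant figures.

2.93 Ω

From P = V I = I²R = V²/R, with the two given quantities we get R = P / I².
R = 789 / (16.40)² = 2.934 Ω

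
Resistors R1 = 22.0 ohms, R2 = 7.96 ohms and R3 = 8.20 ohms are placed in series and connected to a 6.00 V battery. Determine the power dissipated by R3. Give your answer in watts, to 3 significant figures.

0.203 W

Series elements share the same current, so find I first, then use P = I²R.
R_total = 22.0 + 7.96 + 8.20 = 38.16 Ω
I = V / R_total = 6.00 / 38.16 = 0.1572 A
P_R3 = I² × R3 = (0.1572)² × 8.20 = 0.2027 W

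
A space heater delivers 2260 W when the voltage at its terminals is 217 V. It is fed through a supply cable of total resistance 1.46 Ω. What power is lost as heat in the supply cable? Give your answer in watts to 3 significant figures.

Only the current and the line resistance are needed for the I²R loss.
I = P / V = 2260 / 217 = 10.41 A through the supply cable.
P_line = I² R_line = (10.41)² × 1.46 = 158.4 W

158 W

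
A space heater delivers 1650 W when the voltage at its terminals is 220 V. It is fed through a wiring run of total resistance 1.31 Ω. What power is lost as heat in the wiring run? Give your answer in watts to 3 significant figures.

The wiring run and load are in series, so the same current flows in both; the loss is I²R_line.
I = P / V = 1650 / 220 = 7.500 A through the wiring run.
P_line = I² R_line = (7.500)² × 1.31 = 73.69 W

73.7 W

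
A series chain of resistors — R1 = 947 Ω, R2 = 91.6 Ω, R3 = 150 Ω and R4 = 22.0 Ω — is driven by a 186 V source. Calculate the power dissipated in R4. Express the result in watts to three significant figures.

Every series element carries the same I. Get I from the total resistance, then P = I² × R4.
R_total = 947 + 91.6 + 150 + 22.0 = 1211 Ω
I = V / R_total = 186 / 1211 = 0.1536 A
P_R4 = I² × R4 = (0.1536)² × 22.0 = 0.5193 W

0.519 W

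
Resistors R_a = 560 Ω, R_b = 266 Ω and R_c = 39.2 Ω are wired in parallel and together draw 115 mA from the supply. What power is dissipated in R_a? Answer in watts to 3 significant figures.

0.0245 W

We need the common branch voltage; get it from I_total × R_eq, then P = V²/R for the branch.
1/R_eq = 1/560 + 1/266 + 1/39.2 ⇒ R_eq = 32.20 Ω
V = I_total × R_eq = 0.1150 × 32.20 = 3.703 V
P_R_a = V² / R_a = (3.703)² / 560 = 0.02449 W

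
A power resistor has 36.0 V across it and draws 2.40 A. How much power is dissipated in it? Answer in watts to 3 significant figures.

86.4 W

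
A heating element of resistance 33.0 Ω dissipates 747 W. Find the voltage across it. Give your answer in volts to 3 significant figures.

157 V

Rearranging the power relation for the two known quantities gives V = √(P R).
V = √(747 × 33.0) = 157.0 V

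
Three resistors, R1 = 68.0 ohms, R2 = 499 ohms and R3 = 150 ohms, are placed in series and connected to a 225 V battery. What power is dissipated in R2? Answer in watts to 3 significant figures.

Since the resistors are in series they all carry the loop current I = V/R_total; the power in any one is I²R.
R_total = 68.0 + 499 + 150 = 717.0 Ω
I = V / R_total = 225 / 717.0 = 0.3138 A
P_R2 = I² × R2 = (0.3138)² × 499 = 49.14 W

49.1 W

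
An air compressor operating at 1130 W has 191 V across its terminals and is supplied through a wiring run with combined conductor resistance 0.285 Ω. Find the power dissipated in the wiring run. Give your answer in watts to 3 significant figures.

The wiring run is a series resistance carrying the load current; its dissipation is I²R_line.
I = P / V = 1130 / 191 = 5.916 A through the wiring run.
P_line = I² R_line = (5.916)² × 0.285 = 9.976 W

9.98 W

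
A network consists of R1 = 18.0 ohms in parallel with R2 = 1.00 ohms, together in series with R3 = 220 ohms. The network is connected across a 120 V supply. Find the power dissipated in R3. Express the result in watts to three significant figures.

64.9 W

Collapse the R1‖R2 pair into one equivalent R_p; then R_p and R3 form a series string.
R_p = (18.0×1.00)/(18.0+1.00) = 0.9474 Ω
R_total = R_p + 220 = 0.9474 + 220 = 220.9 Ω
I = V / R_total = 120 / 220.9 = 0.5431 A
All the supply current flows through R3; use P = I²R3.
P_R3 = (0.5431)² × 220 = 64.89 W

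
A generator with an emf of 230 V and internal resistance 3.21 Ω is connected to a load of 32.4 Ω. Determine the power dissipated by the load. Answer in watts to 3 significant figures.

1350 W

The internal resistance and the load are in series, so the same I flows through both; get I from ε/(r+R), then I²R for the load.
I = ε / (r + R) = 230 / (3.21 + 32.4) = 6.459 A
P_load = I² R = (6.459)² × 32.4 = 1352 W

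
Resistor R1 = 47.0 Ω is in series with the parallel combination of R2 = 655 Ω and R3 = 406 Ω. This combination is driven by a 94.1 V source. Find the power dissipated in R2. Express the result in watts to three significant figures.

9.59 W

Replace R2 and R3 with their parallel equivalent so the circuit becomes R1 in series with R_p.
R_p = (655×406)/(655+406) = 250.6 Ω
R_total = 47.0 + 250.6 = 297.6 Ω
I = V / R_total = 94.1 / 297.6 = 0.3162 A
Voltage across the parallel pair: V_p = I × R_p = 0.3162 × 250.6 = 79.24 V
R2 is across V_p, so use P = V²/R for that branch.
P_R2 = (79.24)² / 655 = 9.586 W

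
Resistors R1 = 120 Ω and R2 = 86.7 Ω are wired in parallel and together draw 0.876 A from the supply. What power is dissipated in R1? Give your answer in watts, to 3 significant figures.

Only the total current is stated, so first find the parallel equivalent to get the voltage across the combination.
1/R_eq = 1/120 + 1/86.7 ⇒ R_eq = 50.33 Ω
V = I_total × R_eq = 0.8760 × 50.33 = 44.09 V
P_R1 = V² / R1 = (44.09)² / 120 = 16.20 W

16.2 W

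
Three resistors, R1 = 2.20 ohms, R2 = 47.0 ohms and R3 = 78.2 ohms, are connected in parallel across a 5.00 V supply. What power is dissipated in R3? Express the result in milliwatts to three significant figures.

320 mW

The supply voltage appears across each parallel branch — just use P = V²/R3.
P_R3 = V² / R3 = (5.00)² / 78.2 Ω = 0.3197 W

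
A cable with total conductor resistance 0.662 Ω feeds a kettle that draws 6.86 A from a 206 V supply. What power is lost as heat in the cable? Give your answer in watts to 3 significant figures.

31.2 W

Line loss is just I²R for the cable — we know both I and R_line directly.
The cable carries the full 6.86 A.
P_line = I² R_line = (6.860)² × 0.662 = 31.15 W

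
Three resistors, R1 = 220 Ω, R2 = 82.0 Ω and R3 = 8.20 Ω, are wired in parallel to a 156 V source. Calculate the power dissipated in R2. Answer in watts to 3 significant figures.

Every branch has 156 V across it, so for R2 the power is simply V²/R.
P_R2 = V² / R2 = (156)² / 82.0 Ω = 296.8 W

297 W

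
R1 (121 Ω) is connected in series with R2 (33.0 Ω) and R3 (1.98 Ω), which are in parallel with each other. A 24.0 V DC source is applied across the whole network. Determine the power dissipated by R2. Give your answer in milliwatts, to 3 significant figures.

4.03 mW

Collapse R2‖R3 to a single equivalent, reducing the network to two series elements.
R_p = (33.0×1.98)/(33.0+1.98) = 1.868 Ω
R_total = 121 + 1.868 = 122.9 Ω
I = V / R_total = 24.0 / 122.9 = 0.1953 A
Voltage across the parallel pair: V_p = I × R_p = 0.1953 × 1.868 = 0.3649 V
R2 sees V_p directly, so P = V_p² / R2.
P_R2 = (0.3649)² / 33.0 = 0.004034 W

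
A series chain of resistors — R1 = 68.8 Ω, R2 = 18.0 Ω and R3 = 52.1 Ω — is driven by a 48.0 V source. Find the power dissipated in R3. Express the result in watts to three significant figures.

6.22 W

In a series string the same current flows through every resistor — find that current, then P = I²R for the one we want.
R_total = 68.8 + 18.0 + 52.1 = 138.9 Ω
I = V / R_total = 48.0 / 138.9 = 0.3456 A
P_R3 = I² × R3 = (0.3456)² × 52.1 = 6.222 W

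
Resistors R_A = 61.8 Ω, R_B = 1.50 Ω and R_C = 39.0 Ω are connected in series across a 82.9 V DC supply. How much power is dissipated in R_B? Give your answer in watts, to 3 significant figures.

0.985 W

Since the resistors are in series they all carry the loop current I = V/R_total; the power in any one is I²R.
R_total = 61.8 + 1.50 + 39.0 = 102.3 Ω
I = V / R_total = 82.9 / 102.3 = 0.8104 A
P_R_B = I² × R_B = (0.8104)² × 1.50 = 0.9850 W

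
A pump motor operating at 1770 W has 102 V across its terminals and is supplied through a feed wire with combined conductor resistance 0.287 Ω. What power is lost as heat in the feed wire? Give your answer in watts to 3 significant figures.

86.4 W

Only the current and the line resistance are needed for the I²R loss.
I = P / V = 1770 / 102 = 17.35 A through the feed wire.
P_line = I² R_line = (17.35)² × 0.287 = 86.42 W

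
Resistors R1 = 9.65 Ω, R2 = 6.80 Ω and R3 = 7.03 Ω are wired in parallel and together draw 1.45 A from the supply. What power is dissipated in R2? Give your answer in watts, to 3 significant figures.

2.00 W

Only the total current is stated, so first find the parallel equivalent to get the voltage across the combination.
1/R_eq = 1/9.65 + 1/6.80 + 1/7.03 ⇒ R_eq = 2.545 Ω
V = I_total × R_eq = 1.450 × 2.545 = 3.690 V
P_R2 = V² / R2 = (3.690)² / 6.80 = 2.003 W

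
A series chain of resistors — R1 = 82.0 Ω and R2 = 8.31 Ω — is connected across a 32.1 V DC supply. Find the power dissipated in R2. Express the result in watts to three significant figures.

1.05 W

The current is common to all series resistors; compute it, then apply P = I²R for the target.
R_total = 82.0 + 8.31 = 90.31 Ω
I = V / R_total = 32.1 / 90.31 = 0.3554 A
P_R2 = I² × R2 = (0.3554)² × 8.31 = 1.050 W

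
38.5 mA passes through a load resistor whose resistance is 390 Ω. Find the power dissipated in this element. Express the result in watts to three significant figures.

With I and R stated, P = I²R applies in one step.
P = (0.03850 A)² × 390 Ω = 0.5781 W

0.578 W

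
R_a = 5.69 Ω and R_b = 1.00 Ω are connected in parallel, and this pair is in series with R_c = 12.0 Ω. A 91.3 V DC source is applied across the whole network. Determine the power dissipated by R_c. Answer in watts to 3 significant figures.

606 W

Combine R_a and R_b into their parallel equivalent first, reducing the network to two series resistors.
R_p = (5.69×1.00)/(5.69+1.00) = 0.8505 Ω
R_total = R_p + 12.0 = 0.8505 + 12.0 = 12.85 Ω
I = V / R_total = 91.3 / 12.85 = 7.105 A
R_c carries the full series current, so P = I²R.
P_R_c = (7.105)² × 12.0 = 605.7 W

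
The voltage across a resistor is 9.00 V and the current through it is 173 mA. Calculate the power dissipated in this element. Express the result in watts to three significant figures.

Both the voltage across and the current through the element are known, so P = V I applies directly.
P = 9.00 V × 0.1730 A = 1.557 W

1.56 W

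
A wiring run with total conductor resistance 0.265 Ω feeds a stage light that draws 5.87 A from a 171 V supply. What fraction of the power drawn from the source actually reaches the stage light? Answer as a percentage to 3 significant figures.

99.1 %

The wiring run carries the full 5.87 A.
P_line = I² R_line = (5.870)² × 0.265 = 9.131 W
P_source = V I = 171 × 5.870 = 1004 W; P_load = 994.6 W
η = P_load / P_source = 994.6 / 1004 = 0.9909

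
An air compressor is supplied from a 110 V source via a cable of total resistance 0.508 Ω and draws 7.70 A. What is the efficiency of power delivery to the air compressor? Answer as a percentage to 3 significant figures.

The cable carries the full 7.70 A.
P_line = I² R_line = (7.700)² × 0.508 = 30.12 W
P_source = V I = 110 × 7.700 = 847.0 W; P_load = 816.9 W
η = P_load / P_source = 816.9 / 847.0 = 0.9644

96.4 %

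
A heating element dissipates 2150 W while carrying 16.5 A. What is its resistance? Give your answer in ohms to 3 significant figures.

7.90 Ω

The two known quantities fix the third via R = P / I².
R = 2150 / (16.50)² = 7.897 Ω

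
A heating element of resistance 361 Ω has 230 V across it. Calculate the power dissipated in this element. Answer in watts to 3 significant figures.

147 W

With V across and R both known, P = V²/R gives the dissipation directly.
P = (230 V)² / 361 Ω = 146.5 W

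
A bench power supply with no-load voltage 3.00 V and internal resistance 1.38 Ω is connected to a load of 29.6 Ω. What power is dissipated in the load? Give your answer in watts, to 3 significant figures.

0.278 W

Load and internal resistance form a series loop — compute the loop current, then the load power via I²R.
I = ε / (r + R) = 3.00 / (1.38 + 29.6) = 0.09684 A
P_load = I² R = (0.09684)² × 29.6 = 0.2776 W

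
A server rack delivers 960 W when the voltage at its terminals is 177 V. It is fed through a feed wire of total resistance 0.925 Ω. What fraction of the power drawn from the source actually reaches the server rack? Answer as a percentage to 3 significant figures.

97.2 %

I = P / V = 960 / 177 = 5.424 A through the feed wire.
P_line = I² R_line = (5.424)² × 0.925 = 27.21 W
P_source = P_load + P_line = 960.0 + 27.21 = 987.2 W
η = P_load / P_source = 960.0 / 987.2 = 0.9724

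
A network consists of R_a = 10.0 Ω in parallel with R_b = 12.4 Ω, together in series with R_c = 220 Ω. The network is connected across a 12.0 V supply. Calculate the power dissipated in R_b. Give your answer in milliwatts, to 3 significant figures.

Combine R_a and R_b into their parallel equivalent first, reducing the network to two series resistors.
R_p = (10.0×12.4)/(10.0+12.4) = 5.536 Ω
R_total = R_p + 220 = 5.536 + 220 = 225.5 Ω
I = V / R_total = 12.0 / 225.5 = 0.05321 A
Voltage across the parallel pair: V_p = I × R_p = 0.05321 × 5.536 = 0.2945 V
Use P = V²/R for R_b with V = V_p.
P_R_b = (0.2945)² / 12.4 = 0.006996 W

7.00 mW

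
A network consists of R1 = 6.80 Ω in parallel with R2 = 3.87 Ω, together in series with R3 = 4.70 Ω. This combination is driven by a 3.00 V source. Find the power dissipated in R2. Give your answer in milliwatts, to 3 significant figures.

275 mW

Reduce the parallel combination to a single R_p; the circuit then becomes R_p in series with the remaining resistor.
R_p = (6.80×3.87)/(6.80+3.87) = 2.466 Ω
R_total = R_p + 4.70 = 2.466 + 4.70 = 7.166 Ω
I = V / R_total = 3.00 / 7.166 = 0.4186 A
Voltage across the parallel pair: V_p = I × R_p = 0.4186 × 2.466 = 1.032 V
R2 sits across V_p; its power is V_p²/R.
P_R2 = (1.032)² / 3.87 = 0.2755 W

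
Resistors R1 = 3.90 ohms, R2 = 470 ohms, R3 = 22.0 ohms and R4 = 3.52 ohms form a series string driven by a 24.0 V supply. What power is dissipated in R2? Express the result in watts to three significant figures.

In a series string the same current flows through every resistor — find that current, then P = I²R for the one we want.
R_total = 3.90 + 470 + 22.0 + 3.52 = 499.4 Ω
I = V / R_total = 24.0 / 499.4 = 0.04806 A
P_R2 = I² × R2 = (0.04806)² × 470 = 1.085 W

1.09 W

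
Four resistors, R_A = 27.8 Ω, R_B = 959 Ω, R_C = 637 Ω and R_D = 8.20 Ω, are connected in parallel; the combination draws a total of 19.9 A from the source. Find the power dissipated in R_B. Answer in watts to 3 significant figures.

The branches share the same voltage, but only the total current is given — find V from the equivalent resistance first.
1/R_eq = 1/27.8 + 1/959 + 1/637 + 1/8.20 ⇒ R_eq = 6.229 Ω
V = I_total × R_eq = 19.90 × 6.229 = 124.0 V
P_R_B = V² / R_B = (124.0)² / 959 = 16.02 W

16.0 W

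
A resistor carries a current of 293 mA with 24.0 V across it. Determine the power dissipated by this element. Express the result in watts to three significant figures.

Since both terminal voltage and current are stated, P = V I gives the power in one step.
P = 24.0 V × 0.2930 A = 7.032 W

7.03 W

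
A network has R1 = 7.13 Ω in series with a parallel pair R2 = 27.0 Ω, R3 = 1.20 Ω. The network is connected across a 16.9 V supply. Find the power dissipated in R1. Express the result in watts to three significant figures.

29.7 W

First combine the parallel branches into one equivalent R_p, then R1 + R_p is a series pair.
R_p = (27.0×1.20)/(27.0+1.20) = 1.149 Ω
R_total = 7.13 + 1.149 = 8.279 Ω
I = V / R_total = 16.9 / 8.279 = 2.041 A
R1 carries the full series current, so P = I²R.
P_R1 = (2.041)² × 7.13 = 29.71 W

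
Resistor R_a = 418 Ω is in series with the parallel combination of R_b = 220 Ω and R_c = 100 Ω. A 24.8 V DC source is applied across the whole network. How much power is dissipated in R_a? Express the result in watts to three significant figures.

1.09 W

Reduce the parallel pair to R_p first; the network is then a simple series string.
R_p = (220×100)/(220+100) = 68.75 Ω
R_total = 418 + 68.75 = 486.8 Ω
I = V / R_total = 24.8 / 486.8 = 0.05095 A
R_a carries the full series current, so P = I²R.
P_R_a = (0.05095)² × 418 = 1.085 W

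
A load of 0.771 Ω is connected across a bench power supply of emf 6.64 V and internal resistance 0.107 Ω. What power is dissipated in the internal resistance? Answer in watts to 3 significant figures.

6.12 W

The source's internal resistance is just another series element carrying I; its dissipation is I²r.
I = ε / (r + R) = 6.64 / (0.107 + 0.771) = 7.563 A
P_int = I² r = (7.563)² × 0.107 = 6.120 W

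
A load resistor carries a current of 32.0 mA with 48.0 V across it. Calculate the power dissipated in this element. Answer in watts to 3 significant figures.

Both the voltage across and the current through the element are known, so P = V I applies directly.
P = 48.0 V × 0.03200 A = 1.536 W

1.54 W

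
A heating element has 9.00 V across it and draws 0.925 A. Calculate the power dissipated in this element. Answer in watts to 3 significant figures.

8.33 W

With V and I both given, power follows immediately from P = V I.
P = 9.00 V × 0.9250 A = 8.325 W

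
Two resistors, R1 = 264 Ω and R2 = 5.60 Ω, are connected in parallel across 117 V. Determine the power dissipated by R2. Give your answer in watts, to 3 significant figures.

Each parallel branch sees the full supply voltage, so P = V²/R applies directly to the target branch.
P_R2 = V² / R2 = (117)² / 5.60 Ω = 2444 W

2440 W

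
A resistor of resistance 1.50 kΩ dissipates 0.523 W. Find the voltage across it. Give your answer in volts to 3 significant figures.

28.0 V

Inverting the appropriate power form: V = √(P R).
V = √(0.523 × 1500) = 28.01 V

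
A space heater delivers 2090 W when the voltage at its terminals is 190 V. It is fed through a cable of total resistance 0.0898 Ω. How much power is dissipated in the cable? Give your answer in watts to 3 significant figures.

Line loss is just I²R for the cable — we know both I and R_line directly.
I = P / V = 2090 / 190 = 11.00 A through the cable.
P_line = I² R_line = (11.00)² × 0.0898 = 10.87 W

10.9 W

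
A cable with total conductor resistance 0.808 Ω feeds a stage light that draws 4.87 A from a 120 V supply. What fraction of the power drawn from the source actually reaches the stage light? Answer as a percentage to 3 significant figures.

96.7 %

The cable carries the full 4.87 A.
P_line = I² R_line = (4.870)² × 0.808 = 19.16 W
P_source = V I = 120 × 4.870 = 584.4 W; P_load = 565.2 W
η = P_load / P_source = 565.2 / 584.4 = 0.9672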